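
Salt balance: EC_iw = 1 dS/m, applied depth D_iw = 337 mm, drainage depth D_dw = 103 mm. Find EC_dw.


EC_dw = EC_iw * D_iw / D_dw
EC_dw = 1 * 337 / 103
EC_dw = 337 / 103

3.2718 dS/m


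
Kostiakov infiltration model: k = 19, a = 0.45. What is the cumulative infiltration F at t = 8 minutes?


F = k * t^a = 19 * 8^0.45
F = 19 * 2.549121

48.4333 mm


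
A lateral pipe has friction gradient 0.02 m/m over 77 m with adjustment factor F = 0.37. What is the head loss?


hf = J * L * F = 0.02 * 77 * 0.37 = 0.5698 m

0.5698 m


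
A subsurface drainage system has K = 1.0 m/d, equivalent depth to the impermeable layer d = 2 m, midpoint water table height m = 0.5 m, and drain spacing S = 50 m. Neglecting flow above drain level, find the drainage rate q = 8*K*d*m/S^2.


q = 8*K*d*m/S^2
q = 8*1.0*2*0.5/50^2
q = 8.0000 / 2500

0.0032 m/d


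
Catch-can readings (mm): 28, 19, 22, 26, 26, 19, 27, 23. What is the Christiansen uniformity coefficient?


mean = 23.750000 mm
MAD = 3.000000 mm
CU = (1 - 3.000000/23.750000)*100

87.3684 %


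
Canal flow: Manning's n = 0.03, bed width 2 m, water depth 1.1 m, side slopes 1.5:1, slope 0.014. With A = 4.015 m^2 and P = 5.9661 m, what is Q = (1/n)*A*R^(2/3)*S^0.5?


R = A/P = 4.015/5.9661 = 0.672969
Q = (1/0.03) * 4.015 * 0.672969^(2/3) * 0.014^0.5

12.1607 m^3/s


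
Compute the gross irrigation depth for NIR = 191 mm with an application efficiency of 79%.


Ea = 79% = 0.79
GID = NIR / Ea = 191 / 0.79 = 241.7722 mm

241.7722 mm


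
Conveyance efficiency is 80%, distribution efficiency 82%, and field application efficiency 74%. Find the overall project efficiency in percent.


Ec = 0.8, Eb = 0.82, Ea = 0.74
E = 0.8 * 0.82 * 0.74 * 100 = 48.5440%

48.5440 %


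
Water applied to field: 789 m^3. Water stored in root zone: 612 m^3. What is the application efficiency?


Ea = V_root / V_field * 100 = 612 / 789 * 100 = 77.5665%

77.5665 %


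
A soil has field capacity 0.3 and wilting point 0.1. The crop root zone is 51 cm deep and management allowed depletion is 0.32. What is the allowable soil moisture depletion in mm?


SMD = (FC - PWP) * d * MAD * 10
SMD = (0.3 - 0.1) * 51 * 0.32 * 10
SMD = 0.2000 * 51 * 0.32 * 10

32.6400 mm


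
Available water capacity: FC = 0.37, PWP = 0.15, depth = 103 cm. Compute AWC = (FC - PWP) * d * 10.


AWC = (FC - PWP) * d * 10
AWC = (0.37 - 0.15) * 103 * 10
AWC = 0.2200 * 103 * 10

226.6000 mm


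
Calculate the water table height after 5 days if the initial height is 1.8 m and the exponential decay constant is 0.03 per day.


m = m0 * exp(-k*t)
m = 1.8 * exp(-0.03 * 5)
m = 1.8 * exp(-0.1500)

1.5493 m


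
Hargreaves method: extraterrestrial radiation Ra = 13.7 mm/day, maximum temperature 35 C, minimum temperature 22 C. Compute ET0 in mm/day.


Tmean = (Tmax + Tmin)/2 = (35 + 22)/2 = 28.5
ET0 = 0.0023 * 13.7 * (28.5 + 17.8) * sqrt(35 - 22)
ET0 = 0.0023 * 13.7 * 46.3 * 3.605551

5.2602 mm/day


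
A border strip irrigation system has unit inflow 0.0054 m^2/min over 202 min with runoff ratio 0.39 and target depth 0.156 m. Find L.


L = q*t/((1+r)*Z)
L = 0.0054*202/((1+0.39)*0.156)
L = 1.0908/0.21684

5.0304 m


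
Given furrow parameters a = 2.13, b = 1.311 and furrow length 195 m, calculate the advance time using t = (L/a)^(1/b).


t = (L/a)^(1/b)
t = (195/2.13)^(1/1.311)
t = 91.549296^(1/1.311)

31.3548 min


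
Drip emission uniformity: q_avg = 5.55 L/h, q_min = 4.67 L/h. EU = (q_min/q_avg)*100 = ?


EU = (q_min/q_avg)*100 = (4.67/5.55)*100 = 84.1441%

84.1441 %


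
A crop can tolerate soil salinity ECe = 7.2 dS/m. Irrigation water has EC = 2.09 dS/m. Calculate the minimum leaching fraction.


LR = ECiw / (5*ECe - ECiw)
LR = 2.09 / (5*7.2 - 2.09)
LR = 2.09 / 33.9100

0.0616


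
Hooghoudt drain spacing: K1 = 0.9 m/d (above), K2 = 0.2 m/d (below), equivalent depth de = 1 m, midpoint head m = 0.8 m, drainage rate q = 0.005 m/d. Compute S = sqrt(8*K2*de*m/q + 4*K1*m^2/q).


S^2 = 8*K2*de*m/q + 4*K1*m^2/q
S^2 = 8*0.2*1*0.8/0.005 + 4*0.9*0.8^2/0.005
S = sqrt(716.8000)

26.7731 m


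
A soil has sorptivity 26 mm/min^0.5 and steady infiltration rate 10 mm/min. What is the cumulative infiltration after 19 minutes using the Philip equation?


F = S*sqrt(t) + A*t
F = 26*sqrt(19) + 10*19
F = 26*4.358899 + 190

303.3314 mm


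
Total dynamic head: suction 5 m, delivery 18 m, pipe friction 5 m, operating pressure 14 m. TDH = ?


TDH = Hs + Hd + hf + Hp = 5 + 18 + 5 + 14 = 42

42 m


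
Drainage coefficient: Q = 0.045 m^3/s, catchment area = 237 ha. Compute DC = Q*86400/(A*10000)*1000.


DC = Q * 86400 / (A * 10000) * 1000
DC = 0.045 * 86400 / (237 * 10000) * 1000
DC = 3888000.0000 / 2370000

1.6405 mm/day


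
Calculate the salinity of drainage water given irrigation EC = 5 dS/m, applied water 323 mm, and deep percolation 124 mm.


EC_dw = EC_iw * D_iw / D_dw
EC_dw = 5 * 323 / 124
EC_dw = 1615 / 124

13.0242 dS/m


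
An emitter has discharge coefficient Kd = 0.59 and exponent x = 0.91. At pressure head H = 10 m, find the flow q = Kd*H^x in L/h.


q = Kd * H^x = 0.59 * 10^0.91 = 0.59 * 8.128305

4.7957 L/h


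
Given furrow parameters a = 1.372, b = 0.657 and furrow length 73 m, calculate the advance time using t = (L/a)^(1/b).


t = (L/a)^(1/b)
t = (73/1.372)^(1/0.657)
t = 53.206997^(1/0.657)

423.6871 min


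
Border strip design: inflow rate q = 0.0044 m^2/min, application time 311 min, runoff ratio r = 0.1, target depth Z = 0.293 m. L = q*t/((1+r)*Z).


L = q*t/((1+r)*Z)
L = 0.0044*311/((1+0.1)*0.293)
L = 1.3684/0.3223

4.2457 m


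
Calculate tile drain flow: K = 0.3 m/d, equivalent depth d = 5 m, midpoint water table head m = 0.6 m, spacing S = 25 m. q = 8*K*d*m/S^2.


q = 8*K*d*m/S^2
q = 8*0.3*5*0.6/25^2
q = 7.2000 / 625

0.0115 m/d


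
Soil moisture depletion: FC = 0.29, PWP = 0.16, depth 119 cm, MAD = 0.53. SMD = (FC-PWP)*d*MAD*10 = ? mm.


SMD = (FC - PWP) * d * MAD * 10
SMD = (0.29 - 0.16) * 119 * 0.53 * 10
SMD = 0.1300 * 119 * 0.53 * 10

81.9910 mm


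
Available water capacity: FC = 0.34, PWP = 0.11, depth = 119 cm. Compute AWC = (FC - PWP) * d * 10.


AWC = (FC - PWP) * d * 10
AWC = (0.34 - 0.11) * 119 * 10
AWC = 0.2300 * 119 * 10

273.7000 mm


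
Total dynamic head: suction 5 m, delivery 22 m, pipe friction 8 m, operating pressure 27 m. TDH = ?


TDH = Hs + Hd + hf + Hp = 5 + 22 + 8 + 27 = 62

62 m


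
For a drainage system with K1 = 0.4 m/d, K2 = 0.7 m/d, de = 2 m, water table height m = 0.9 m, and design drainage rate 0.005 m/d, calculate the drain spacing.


S^2 = 8*K2*de*m/q + 4*K1*m^2/q
S^2 = 8*0.7*2*0.9/0.005 + 4*0.4*0.9^2/0.005
S = sqrt(2275.2000)

47.6991 m


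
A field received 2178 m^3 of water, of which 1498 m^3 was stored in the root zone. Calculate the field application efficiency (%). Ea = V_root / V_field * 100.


Ea = V_root / V_field * 100 = 1498 / 2178 * 100 = 68.7787%

68.7787 %


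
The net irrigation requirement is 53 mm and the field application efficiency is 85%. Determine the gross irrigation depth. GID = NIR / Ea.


Ea = 85% = 0.85
GID = NIR / Ea = 53 / 0.85 = 62.3529 mm

62.3529 mm


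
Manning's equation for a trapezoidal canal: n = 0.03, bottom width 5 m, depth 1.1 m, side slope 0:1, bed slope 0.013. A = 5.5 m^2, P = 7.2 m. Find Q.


R = A/P = 5.5/7.2 = 0.763889
Q = (1/0.03) * 5.5 * 0.763889^(2/3) * 0.013^0.5

17.4676 m^3/s


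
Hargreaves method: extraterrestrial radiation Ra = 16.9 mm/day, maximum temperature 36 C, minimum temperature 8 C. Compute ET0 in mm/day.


Tmean = (Tmax + Tmin)/2 = (36 + 8)/2 = 22.0
ET0 = 0.0023 * 16.9 * (22.0 + 17.8) * sqrt(36 - 8)
ET0 = 0.0023 * 16.9 * 39.8 * 5.291503

8.1861 mm/day


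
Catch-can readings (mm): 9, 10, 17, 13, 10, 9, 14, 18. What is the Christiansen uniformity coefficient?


mean = 12.500000 mm
MAD = 3.000000 mm
CU = (1 - 3.000000/12.500000)*100

76.0000 %


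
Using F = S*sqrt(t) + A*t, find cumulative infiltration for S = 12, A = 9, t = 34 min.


F = S*sqrt(t) + A*t
F = 12*sqrt(34) + 9*34
F = 12*5.830952 + 306

375.9714 mm


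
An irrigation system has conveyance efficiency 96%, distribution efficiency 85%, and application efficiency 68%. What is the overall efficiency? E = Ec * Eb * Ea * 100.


Ec = 0.96, Eb = 0.85, Ea = 0.68
E = 0.96 * 0.85 * 0.68 * 100 = 55.4880%

55.4880 %


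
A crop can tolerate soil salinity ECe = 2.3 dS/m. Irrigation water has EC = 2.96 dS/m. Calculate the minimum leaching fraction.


LR = ECiw / (5*ECe - ECiw)
LR = 2.96 / (5*2.3 - 2.96)
LR = 2.96 / 8.5400

0.3466


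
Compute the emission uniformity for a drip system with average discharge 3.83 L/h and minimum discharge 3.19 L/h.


EU = (q_min/q_avg)*100 = (3.19/3.83)*100 = 83.2898%

83.2898 %


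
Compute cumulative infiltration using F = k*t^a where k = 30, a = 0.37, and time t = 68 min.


F = k * t^a = 30 * 68^0.37
F = 30 * 4.764620

142.9386 mm


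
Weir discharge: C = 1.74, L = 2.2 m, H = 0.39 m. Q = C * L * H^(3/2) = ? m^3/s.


Q = C * L * H^(3/2) = 1.74 * 2.2 * 0.39^1.5 = 1.74 * 2.2 * 0.243555

0.9323 m^3/s


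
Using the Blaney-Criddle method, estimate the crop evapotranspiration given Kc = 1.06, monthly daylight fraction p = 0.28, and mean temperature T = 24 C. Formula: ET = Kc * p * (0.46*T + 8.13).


ET = Kc * p * (0.46*T + 8.13)
ET = 1.06 * 0.28 * (0.46*24 + 8.13)
ET = 1.06 * 0.28 * 19.1700

5.6897 mm/day


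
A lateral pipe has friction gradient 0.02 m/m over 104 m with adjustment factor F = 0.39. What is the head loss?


hf = J * L * F = 0.02 * 104 * 0.39 = 0.8112 m

0.8112 m


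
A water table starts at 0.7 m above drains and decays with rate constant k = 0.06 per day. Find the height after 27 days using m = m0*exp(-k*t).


m = m0 * exp(-k*t)
m = 0.7 * exp(-0.06 * 27)
m = 0.7 * exp(-1.6200)

0.1385 m


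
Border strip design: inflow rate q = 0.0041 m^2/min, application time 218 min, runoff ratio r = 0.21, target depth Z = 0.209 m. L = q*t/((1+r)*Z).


L = q*t/((1+r)*Z)
L = 0.0041*218/((1+0.21)*0.209)
L = 0.8938/0.25289

3.5343 m


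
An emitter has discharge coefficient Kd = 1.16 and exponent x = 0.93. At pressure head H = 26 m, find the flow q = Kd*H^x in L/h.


q = Kd * H^x = 1.16 * 26^0.93 = 1.16 * 20.697849

24.0095 L/h


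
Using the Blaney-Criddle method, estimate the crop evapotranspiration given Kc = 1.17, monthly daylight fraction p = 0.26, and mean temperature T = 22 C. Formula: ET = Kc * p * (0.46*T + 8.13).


ET = Kc * p * (0.46*T + 8.13)
ET = 1.17 * 0.26 * (0.46*22 + 8.13)
ET = 1.17 * 0.26 * 18.2500

5.5516 mm/day


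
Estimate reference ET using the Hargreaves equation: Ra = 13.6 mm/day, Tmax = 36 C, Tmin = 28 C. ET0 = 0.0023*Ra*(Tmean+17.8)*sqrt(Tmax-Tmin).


Tmean = (Tmax + Tmin)/2 = (36 + 28)/2 = 32.0
ET0 = 0.0023 * 13.6 * (32.0 + 17.8) * sqrt(36 - 28)
ET0 = 0.0023 * 13.6 * 49.8 * 2.828427

4.4060 mm/day


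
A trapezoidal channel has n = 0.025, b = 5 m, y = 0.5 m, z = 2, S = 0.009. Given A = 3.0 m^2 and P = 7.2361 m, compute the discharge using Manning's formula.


R = A/P = 3.0/7.2361 = 0.414588
Q = (1/0.025) * 3.0 * 0.414588^(2/3) * 0.009^0.5

6.3297 m^3/s


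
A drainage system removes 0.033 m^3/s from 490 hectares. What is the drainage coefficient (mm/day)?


DC = Q * 86400 / (A * 10000) * 1000
DC = 0.033 * 86400 / (490 * 10000) * 1000
DC = 2851200.0000 / 4900000

0.5819 mm/day


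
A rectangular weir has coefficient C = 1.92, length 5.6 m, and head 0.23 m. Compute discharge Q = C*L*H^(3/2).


Q = C * L * H^(3/2) = 1.92 * 5.6 * 0.23^1.5 = 1.92 * 5.6 * 0.110304

1.1860 m^3/s


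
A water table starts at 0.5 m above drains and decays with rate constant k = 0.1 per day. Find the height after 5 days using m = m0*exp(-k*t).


m = m0 * exp(-k*t)
m = 0.5 * exp(-0.1 * 5)
m = 0.5 * exp(-0.5000)

0.3033 m


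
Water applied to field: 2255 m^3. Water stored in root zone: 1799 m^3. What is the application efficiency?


Ea = V_root / V_field * 100 = 1799 / 2255 * 100 = 79.7783%

79.7783 %


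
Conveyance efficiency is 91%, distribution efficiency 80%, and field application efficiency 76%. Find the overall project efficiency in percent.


Ec = 0.91, Eb = 0.8, Ea = 0.76
E = 0.91 * 0.8 * 0.76 * 100 = 55.3280%

55.3280 %


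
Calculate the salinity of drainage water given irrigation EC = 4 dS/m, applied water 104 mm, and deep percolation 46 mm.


EC_dw = EC_iw * D_iw / D_dw
EC_dw = 4 * 104 / 46
EC_dw = 416 / 46

9.0435 dS/m


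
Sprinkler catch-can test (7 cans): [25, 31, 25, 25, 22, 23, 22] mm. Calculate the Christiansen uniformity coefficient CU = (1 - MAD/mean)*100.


mean = 24.714286 mm
MAD = 2.040816 mm
CU = (1 - 2.040816/24.714286)*100

91.7424 %


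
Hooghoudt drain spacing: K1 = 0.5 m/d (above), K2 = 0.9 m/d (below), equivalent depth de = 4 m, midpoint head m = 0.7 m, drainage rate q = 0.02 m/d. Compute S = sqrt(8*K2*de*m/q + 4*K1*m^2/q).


S^2 = 8*K2*de*m/q + 4*K1*m^2/q
S^2 = 8*0.9*4*0.7/0.02 + 4*0.5*0.7^2/0.02
S = sqrt(1057.0000)

32.5115 m


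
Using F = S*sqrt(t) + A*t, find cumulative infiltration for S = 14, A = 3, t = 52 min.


F = S*sqrt(t) + A*t
F = 14*sqrt(52) + 3*52
F = 14*7.211103 + 156

256.9554 mm


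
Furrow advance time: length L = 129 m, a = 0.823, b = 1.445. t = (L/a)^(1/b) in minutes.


t = (L/a)^(1/b)
t = (129/0.823)^(1/1.445)
t = 156.743621^(1/1.445)

33.0493 min


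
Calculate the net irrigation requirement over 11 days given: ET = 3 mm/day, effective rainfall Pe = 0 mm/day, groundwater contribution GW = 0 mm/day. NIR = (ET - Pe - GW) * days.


Daily deficit = ET - Pe - GW = 3 - 0 - 0 = 3 mm/day
NIR = 3 * 11 = 33 mm

33.0000 mm


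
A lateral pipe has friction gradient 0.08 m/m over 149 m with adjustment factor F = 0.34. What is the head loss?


hf = J * L * F = 0.08 * 149 * 0.34 = 4.0528 m

4.0528 m


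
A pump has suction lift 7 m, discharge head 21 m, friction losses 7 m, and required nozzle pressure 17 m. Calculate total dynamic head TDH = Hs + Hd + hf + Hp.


TDH = Hs + Hd + hf + Hp = 7 + 21 + 7 + 17 = 52

52 m


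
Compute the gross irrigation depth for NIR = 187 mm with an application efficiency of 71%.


Ea = 71% = 0.71
GID = NIR / Ea = 187 / 0.71 = 263.3803 mm

263.3803 mm


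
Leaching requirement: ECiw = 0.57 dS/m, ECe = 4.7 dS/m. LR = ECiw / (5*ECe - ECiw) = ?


LR = ECiw / (5*ECe - ECiw)
LR = 0.57 / (5*4.7 - 0.57)
LR = 0.57 / 22.9300

0.0249


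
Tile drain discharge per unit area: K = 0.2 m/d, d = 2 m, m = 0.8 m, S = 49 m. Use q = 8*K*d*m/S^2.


q = 8*K*d*m/S^2
q = 8*0.2*2*0.8/49^2
q = 2.5600 / 2401

0.0011 m/d


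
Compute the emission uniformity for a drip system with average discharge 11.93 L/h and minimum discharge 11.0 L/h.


EU = (q_min/q_avg)*100 = (11.0/11.93)*100 = 92.2045%

92.2045 %


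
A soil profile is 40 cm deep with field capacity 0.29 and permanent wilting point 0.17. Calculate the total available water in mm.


AWC = (FC - PWP) * d * 10
AWC = (0.29 - 0.17) * 40 * 10
AWC = 0.1200 * 40 * 10

48.0000 mm


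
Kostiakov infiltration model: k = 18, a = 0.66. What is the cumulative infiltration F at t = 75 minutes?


F = k * t^a = 18 * 75^0.66
F = 18 * 17.279869

311.0376 mm


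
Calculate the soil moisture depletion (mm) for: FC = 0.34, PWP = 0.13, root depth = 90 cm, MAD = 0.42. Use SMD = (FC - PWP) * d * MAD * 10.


SMD = (FC - PWP) * d * MAD * 10
SMD = (0.34 - 0.13) * 90 * 0.42 * 10
SMD = 0.2100 * 90 * 0.42 * 10

79.3800 mm


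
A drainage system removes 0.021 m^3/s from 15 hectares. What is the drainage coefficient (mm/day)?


DC = Q * 86400 / (A * 10000) * 1000
DC = 0.021 * 86400 / (15 * 10000) * 1000
DC = 1814400.0000 / 150000

12.0960 mm/day


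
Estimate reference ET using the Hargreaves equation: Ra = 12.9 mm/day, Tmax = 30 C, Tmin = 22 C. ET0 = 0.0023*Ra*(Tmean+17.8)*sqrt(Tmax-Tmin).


Tmean = (Tmax + Tmin)/2 = (30 + 22)/2 = 26.0
ET0 = 0.0023 * 12.9 * (26.0 + 17.8) * sqrt(30 - 22)
ET0 = 0.0023 * 12.9 * 43.8 * 2.828427

3.6757 mm/day


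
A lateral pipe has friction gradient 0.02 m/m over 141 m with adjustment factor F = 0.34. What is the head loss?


hf = J * L * F = 0.02 * 141 * 0.34 = 0.9588 m

0.9588 m


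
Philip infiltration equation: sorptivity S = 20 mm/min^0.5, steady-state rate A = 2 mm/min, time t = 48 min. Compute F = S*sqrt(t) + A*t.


F = S*sqrt(t) + A*t
F = 20*sqrt(48) + 2*48
F = 20*6.928203 + 96

234.5641 mm


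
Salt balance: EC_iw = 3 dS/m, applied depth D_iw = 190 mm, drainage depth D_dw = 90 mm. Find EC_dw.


EC_dw = EC_iw * D_iw / D_dw
EC_dw = 3 * 190 / 90
EC_dw = 570 / 90

6.3333 dS/m


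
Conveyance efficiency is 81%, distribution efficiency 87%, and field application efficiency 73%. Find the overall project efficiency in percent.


Ec = 0.81, Eb = 0.87, Ea = 0.73
E = 0.81 * 0.87 * 0.73 * 100 = 51.4431%

51.4431 %


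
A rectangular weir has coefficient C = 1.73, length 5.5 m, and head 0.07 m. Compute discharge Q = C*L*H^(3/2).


Q = C * L * H^(3/2) = 1.73 * 5.5 * 0.07^1.5 = 1.73 * 5.5 * 0.018520

0.1762 m^3/s


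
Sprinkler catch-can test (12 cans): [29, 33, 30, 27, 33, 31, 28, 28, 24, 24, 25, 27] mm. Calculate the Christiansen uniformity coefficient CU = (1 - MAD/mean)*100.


mean = 28.250000 mm
MAD = 2.458333 mm
CU = (1 - 2.458333/28.250000)*100

91.2979 %


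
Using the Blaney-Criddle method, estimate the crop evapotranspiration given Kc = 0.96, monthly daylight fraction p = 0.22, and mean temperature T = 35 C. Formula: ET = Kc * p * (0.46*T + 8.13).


ET = Kc * p * (0.46*T + 8.13)
ET = 0.96 * 0.22 * (0.46*35 + 8.13)
ET = 0.96 * 0.22 * 24.2300

5.1174 mm/day


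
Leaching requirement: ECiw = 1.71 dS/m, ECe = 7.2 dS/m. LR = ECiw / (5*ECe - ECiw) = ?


LR = ECiw / (5*ECe - ECiw)
LR = 1.71 / (5*7.2 - 1.71)
LR = 1.71 / 34.2900

0.0499


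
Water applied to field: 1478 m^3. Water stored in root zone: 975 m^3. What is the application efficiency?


Ea = V_root / V_field * 100 = 975 / 1478 * 100 = 65.9675%

65.9675 %


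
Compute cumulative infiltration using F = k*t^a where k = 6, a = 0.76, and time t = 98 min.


F = k * t^a = 6 * 98^0.76
F = 6 * 32.608575

195.6515 mm


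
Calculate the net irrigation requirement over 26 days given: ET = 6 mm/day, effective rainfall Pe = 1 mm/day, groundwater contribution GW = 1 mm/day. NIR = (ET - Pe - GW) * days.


Daily deficit = ET - Pe - GW = 6 - 1 - 1 = 4 mm/day
NIR = 4 * 26 = 104 mm

104.0000 mm


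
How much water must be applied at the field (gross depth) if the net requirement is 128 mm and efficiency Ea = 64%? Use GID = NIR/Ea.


Ea = 64% = 0.64
GID = NIR / Ea = 128 / 0.64 = 200.0000 mm

200.0000 mm


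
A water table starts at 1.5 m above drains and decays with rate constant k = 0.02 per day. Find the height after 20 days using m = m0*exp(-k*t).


m = m0 * exp(-k*t)
m = 1.5 * exp(-0.02 * 20)
m = 1.5 * exp(-0.4000)

1.0055 m


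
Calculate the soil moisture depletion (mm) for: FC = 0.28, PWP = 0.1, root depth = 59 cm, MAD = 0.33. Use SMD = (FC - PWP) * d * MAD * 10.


SMD = (FC - PWP) * d * MAD * 10
SMD = (0.28 - 0.1) * 59 * 0.33 * 10
SMD = 0.1800 * 59 * 0.33 * 10

35.0460 mm


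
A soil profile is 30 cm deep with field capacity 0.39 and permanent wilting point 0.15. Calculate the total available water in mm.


AWC = (FC - PWP) * d * 10
AWC = (0.39 - 0.15) * 30 * 10
AWC = 0.2400 * 30 * 10

72.0000 mm


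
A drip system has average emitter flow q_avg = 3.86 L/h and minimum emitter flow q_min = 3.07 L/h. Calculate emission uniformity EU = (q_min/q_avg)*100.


EU = (q_min/q_avg)*100 = (3.07/3.86)*100 = 79.5337%

79.5337 %


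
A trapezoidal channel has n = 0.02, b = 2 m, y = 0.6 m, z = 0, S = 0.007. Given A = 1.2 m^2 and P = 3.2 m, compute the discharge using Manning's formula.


R = A/P = 1.2/3.2 = 0.375000
Q = (1/0.02) * 1.2 * 0.375000^(2/3) * 0.007^0.5

2.6105 m^3/s


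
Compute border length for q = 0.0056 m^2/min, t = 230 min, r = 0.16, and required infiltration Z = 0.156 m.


L = q*t/((1+r)*Z)
L = 0.0056*230/((1+0.16)*0.156)
L = 1.288/0.18096

7.1176 m


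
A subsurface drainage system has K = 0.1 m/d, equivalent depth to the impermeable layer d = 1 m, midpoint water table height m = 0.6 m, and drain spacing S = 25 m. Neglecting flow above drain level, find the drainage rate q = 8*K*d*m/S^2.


q = 8*K*d*m/S^2
q = 8*0.1*1*0.6/25^2
q = 0.4800 / 625

7.6800e-04 m/d


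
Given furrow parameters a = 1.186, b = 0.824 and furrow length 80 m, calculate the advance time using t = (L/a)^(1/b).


t = (L/a)^(1/b)
t = (80/1.186)^(1/0.824)
t = 67.453626^(1/0.824)

165.8313 min


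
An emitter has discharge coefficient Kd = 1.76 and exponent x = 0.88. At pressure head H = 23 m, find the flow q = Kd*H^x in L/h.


q = Kd * H^x = 1.76 * 23^0.88 = 1.76 * 15.787759

27.7865 L/h


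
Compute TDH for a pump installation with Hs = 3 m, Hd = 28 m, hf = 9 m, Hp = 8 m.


TDH = Hs + Hd + hf + Hp = 3 + 28 + 9 + 8 = 48

48 m


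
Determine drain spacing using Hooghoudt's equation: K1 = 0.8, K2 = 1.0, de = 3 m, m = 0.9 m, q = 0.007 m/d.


S^2 = 8*K2*de*m/q + 4*K1*m^2/q
S^2 = 8*1.0*3*0.9/0.007 + 4*0.8*0.9^2/0.007
S = sqrt(3456.0000)

58.7878 m


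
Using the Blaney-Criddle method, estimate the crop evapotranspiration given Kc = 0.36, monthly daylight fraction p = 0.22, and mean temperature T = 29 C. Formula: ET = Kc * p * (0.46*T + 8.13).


ET = Kc * p * (0.46*T + 8.13)
ET = 0.36 * 0.22 * (0.46*29 + 8.13)
ET = 0.36 * 0.22 * 21.4700

1.7004 mm/day


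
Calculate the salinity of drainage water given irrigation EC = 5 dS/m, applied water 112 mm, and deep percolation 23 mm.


EC_dw = EC_iw * D_iw / D_dw
EC_dw = 5 * 112 / 23
EC_dw = 560 / 23

24.3478 dS/m


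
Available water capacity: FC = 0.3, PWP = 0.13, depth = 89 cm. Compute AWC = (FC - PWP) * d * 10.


AWC = (FC - PWP) * d * 10
AWC = (0.3 - 0.13) * 89 * 10
AWC = 0.1700 * 89 * 10

151.3000 mm


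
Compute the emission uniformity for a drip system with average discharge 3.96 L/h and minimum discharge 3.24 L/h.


EU = (q_min/q_avg)*100 = (3.24/3.96)*100 = 81.8182%

81.8182 %


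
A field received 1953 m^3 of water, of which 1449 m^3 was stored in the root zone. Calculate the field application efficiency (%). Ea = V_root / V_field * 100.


Ea = V_root / V_field * 100 = 1449 / 1953 * 100 = 74.1935%

74.1935 %


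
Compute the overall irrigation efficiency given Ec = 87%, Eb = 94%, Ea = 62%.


Ec = 0.87, Eb = 0.94, Ea = 0.62
E = 0.87 * 0.94 * 0.62 * 100 = 50.7036%

50.7036 %


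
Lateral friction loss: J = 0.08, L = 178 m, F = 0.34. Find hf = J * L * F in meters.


hf = J * L * F = 0.08 * 178 * 0.34 = 4.8416 m

4.8416 m


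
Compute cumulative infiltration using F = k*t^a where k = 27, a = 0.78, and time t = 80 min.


F = k * t^a = 27 * 80^0.78
F = 27 * 30.507751

823.7093 mm


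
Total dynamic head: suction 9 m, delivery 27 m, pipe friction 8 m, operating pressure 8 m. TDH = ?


TDH = Hs + Hd + hf + Hp = 9 + 27 + 8 + 8 = 52

52 m


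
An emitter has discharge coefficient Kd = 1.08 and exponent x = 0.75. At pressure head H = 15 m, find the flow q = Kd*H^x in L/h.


q = Kd * H^x = 1.08 * 15^0.75 = 1.08 * 7.621991

8.2318 L/h


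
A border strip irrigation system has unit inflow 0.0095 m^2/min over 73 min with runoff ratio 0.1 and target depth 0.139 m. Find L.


L = q*t/((1+r)*Z)
L = 0.0095*73/((1+0.1)*0.139)
L = 0.6935/0.1529

4.5356 m


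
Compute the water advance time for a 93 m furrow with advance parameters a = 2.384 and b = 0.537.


t = (L/a)^(1/b)
t = (93/2.384)^(1/0.537)
t = 39.010067^(1/0.537)

918.5126 min


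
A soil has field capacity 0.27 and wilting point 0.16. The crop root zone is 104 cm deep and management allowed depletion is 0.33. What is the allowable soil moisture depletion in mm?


SMD = (FC - PWP) * d * MAD * 10
SMD = (0.27 - 0.16) * 104 * 0.33 * 10
SMD = 0.1100 * 104 * 0.33 * 10

37.7520 mm


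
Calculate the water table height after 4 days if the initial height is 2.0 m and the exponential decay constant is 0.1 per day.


m = m0 * exp(-k*t)
m = 2.0 * exp(-0.1 * 4)
m = 2.0 * exp(-0.4000)

1.3406 m


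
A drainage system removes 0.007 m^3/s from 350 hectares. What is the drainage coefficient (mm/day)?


DC = Q * 86400 / (A * 10000) * 1000
DC = 0.007 * 86400 / (350 * 10000) * 1000
DC = 604800.0000 / 3500000

0.1728 mm/day


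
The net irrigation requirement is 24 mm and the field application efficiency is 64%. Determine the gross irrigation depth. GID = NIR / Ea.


Ea = 64% = 0.64
GID = NIR / Ea = 24 / 0.64 = 37.5000 mm

37.5000 mm


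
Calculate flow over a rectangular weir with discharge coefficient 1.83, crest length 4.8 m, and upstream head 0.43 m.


Q = C * L * H^(3/2) = 1.83 * 4.8 * 0.43^1.5 = 1.83 * 4.8 * 0.281970

2.4768 m^3/s


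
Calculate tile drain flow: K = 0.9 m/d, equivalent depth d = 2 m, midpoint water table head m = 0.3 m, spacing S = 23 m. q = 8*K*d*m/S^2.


q = 8*K*d*m/S^2
q = 8*0.9*2*0.3/23^2
q = 4.3200 / 529

0.0082 m/d


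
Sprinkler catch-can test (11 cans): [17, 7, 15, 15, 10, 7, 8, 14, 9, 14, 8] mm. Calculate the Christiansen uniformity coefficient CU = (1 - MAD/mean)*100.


mean = 11.272727 mm
MAD = 3.388430 mm
CU = (1 - 3.388430/11.272727)*100

69.9413 %


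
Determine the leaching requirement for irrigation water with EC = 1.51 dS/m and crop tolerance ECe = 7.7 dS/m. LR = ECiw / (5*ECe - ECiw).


LR = ECiw / (5*ECe - ECiw)
LR = 1.51 / (5*7.7 - 1.51)
LR = 1.51 / 36.9900

0.0408


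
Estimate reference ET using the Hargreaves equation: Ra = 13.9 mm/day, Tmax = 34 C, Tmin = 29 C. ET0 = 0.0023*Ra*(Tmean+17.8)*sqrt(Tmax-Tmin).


Tmean = (Tmax + Tmin)/2 = (34 + 29)/2 = 31.5
ET0 = 0.0023 * 13.9 * (31.5 + 17.8) * sqrt(34 - 29)
ET0 = 0.0023 * 13.9 * 49.3 * 2.236068

3.5243 mm/day


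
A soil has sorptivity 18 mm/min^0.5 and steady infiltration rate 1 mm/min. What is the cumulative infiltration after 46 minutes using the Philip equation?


F = S*sqrt(t) + A*t
F = 18*sqrt(46) + 1*46
F = 18*6.782330 + 46

168.0819 mm


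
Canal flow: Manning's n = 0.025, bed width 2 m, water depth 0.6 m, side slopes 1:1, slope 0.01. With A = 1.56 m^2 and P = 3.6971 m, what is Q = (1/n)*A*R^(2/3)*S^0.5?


R = A/P = 1.56/3.6971 = 0.421952
Q = (1/0.025) * 1.56 * 0.421952^(2/3) * 0.01^0.5

3.5104 m^3/s


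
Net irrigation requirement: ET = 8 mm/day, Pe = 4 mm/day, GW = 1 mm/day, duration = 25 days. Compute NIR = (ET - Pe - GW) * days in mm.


Daily deficit = ET - Pe - GW = 8 - 4 - 1 = 3 mm/day
NIR = 3 * 25 = 75 mm

75.0000 mm


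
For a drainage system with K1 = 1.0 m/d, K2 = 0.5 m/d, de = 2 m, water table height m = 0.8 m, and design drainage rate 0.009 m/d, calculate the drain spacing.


S^2 = 8*K2*de*m/q + 4*K1*m^2/q
S^2 = 8*0.5*2*0.8/0.009 + 4*1.0*0.8^2/0.009
S = sqrt(995.5556)

31.5524 m


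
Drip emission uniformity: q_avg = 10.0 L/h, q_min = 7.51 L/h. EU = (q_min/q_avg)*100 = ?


EU = (q_min/q_avg)*100 = (7.51/10.0)*100 = 75.1000%

75.1000 %


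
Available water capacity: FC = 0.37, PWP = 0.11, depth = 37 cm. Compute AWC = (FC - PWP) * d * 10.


AWC = (FC - PWP) * d * 10
AWC = (0.37 - 0.11) * 37 * 10
AWC = 0.2600 * 37 * 10

96.2000 mm


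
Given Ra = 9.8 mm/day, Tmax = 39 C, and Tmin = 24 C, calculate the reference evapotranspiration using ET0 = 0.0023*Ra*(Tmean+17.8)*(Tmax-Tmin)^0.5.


Tmean = (Tmax + Tmin)/2 = (39 + 24)/2 = 31.5
ET0 = 0.0023 * 9.8 * (31.5 + 17.8) * sqrt(39 - 24)
ET0 = 0.0023 * 9.8 * 49.3 * 3.872983

4.3037 mm/day


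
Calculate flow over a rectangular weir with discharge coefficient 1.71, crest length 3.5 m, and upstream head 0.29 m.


Q = C * L * H^(3/2) = 1.71 * 3.5 * 0.29^1.5 = 1.71 * 3.5 * 0.156170

0.9347 m^3/s


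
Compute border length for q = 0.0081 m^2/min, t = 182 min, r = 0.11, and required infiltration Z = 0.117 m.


L = q*t/((1+r)*Z)
L = 0.0081*182/((1+0.11)*0.117)
L = 1.4742/0.12987

11.3514 m


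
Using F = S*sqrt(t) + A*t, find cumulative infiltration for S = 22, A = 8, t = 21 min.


F = S*sqrt(t) + A*t
F = 22*sqrt(21) + 8*21
F = 22*4.582576 + 168

268.8167 mm


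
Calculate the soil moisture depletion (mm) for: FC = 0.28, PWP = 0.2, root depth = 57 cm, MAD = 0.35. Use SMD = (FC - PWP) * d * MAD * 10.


SMD = (FC - PWP) * d * MAD * 10
SMD = (0.28 - 0.2) * 57 * 0.35 * 10
SMD = 0.0800 * 57 * 0.35 * 10

15.9600 mm


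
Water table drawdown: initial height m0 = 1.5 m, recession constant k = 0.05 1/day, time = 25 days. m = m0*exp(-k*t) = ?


m = m0 * exp(-k*t)
m = 1.5 * exp(-0.05 * 25)
m = 1.5 * exp(-1.2500)

0.4298 m


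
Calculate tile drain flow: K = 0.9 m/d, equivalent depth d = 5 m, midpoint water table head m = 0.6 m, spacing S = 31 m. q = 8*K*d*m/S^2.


q = 8*K*d*m/S^2
q = 8*0.9*5*0.6/31^2
q = 21.6000 / 961

0.0225 m/d


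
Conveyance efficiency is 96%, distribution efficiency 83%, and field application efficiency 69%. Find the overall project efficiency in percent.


Ec = 0.96, Eb = 0.83, Ea = 0.69
E = 0.96 * 0.83 * 0.69 * 100 = 54.9792%

54.9792 %


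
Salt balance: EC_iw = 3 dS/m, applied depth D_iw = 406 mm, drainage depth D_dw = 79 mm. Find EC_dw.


EC_dw = EC_iw * D_iw / D_dw
EC_dw = 3 * 406 / 79
EC_dw = 1218 / 79

15.4177 dS/m


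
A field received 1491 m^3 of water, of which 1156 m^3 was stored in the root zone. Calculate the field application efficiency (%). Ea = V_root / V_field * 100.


Ea = V_root / V_field * 100 = 1156 / 1491 * 100 = 77.5319%

77.5319 %


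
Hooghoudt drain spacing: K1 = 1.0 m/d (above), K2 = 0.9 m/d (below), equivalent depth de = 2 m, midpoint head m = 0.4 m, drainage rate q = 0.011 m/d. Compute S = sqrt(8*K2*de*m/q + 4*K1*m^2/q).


S^2 = 8*K2*de*m/q + 4*K1*m^2/q
S^2 = 8*0.9*2*0.4/0.011 + 4*1.0*0.4^2/0.011
S = sqrt(581.8182)

24.1209 m


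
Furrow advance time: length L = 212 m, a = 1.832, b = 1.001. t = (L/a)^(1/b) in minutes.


t = (L/a)^(1/b)
t = (212/1.832)^(1/1.001)
t = 115.720524^(1/1.001)

115.1726 min


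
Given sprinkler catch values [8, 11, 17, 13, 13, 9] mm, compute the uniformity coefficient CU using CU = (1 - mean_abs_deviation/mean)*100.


mean = 11.833333 mm
MAD = 2.500000 mm
CU = (1 - 2.500000/11.833333)*100

78.8732 %


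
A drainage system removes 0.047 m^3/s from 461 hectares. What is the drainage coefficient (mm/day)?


DC = Q * 86400 / (A * 10000) * 1000
DC = 0.047 * 86400 / (461 * 10000) * 1000
DC = 4060800.0000 / 4610000

0.8809 mm/day


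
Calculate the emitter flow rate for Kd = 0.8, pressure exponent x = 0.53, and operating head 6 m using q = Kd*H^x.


q = Kd * H^x = 0.8 * 6^0.53 = 0.8 * 2.584760

2.0678 L/h


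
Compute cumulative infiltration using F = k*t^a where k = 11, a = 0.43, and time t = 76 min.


F = k * t^a = 11 * 76^0.43
F = 11 * 6.437983

70.8178 mm


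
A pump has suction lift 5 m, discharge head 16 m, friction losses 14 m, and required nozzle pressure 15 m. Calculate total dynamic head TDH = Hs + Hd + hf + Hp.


TDH = Hs + Hd + hf + Hp = 5 + 16 + 14 + 15 = 50

50 m


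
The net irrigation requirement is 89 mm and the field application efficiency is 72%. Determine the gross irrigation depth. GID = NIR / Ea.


Ea = 72% = 0.72
GID = NIR / Ea = 89 / 0.72 = 123.6111 mm

123.6111 mm


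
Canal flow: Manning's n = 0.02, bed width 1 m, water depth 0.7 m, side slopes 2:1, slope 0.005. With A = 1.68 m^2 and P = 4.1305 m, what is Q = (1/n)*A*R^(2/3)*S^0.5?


R = A/P = 1.68/4.1305 = 0.406730
Q = (1/0.02) * 1.68 * 0.406730^(2/3) * 0.005^0.5

3.2606 m^3/s


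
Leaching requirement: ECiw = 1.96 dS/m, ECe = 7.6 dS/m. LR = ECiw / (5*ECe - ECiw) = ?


LR = ECiw / (5*ECe - ECiw)
LR = 1.96 / (5*7.6 - 1.96)
LR = 1.96 / 36.0400

0.0544


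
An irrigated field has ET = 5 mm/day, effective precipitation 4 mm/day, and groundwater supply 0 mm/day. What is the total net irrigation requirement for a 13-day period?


Daily deficit = ET - Pe - GW = 5 - 4 - 0 = 1 mm/day
NIR = 1 * 13 = 13 mm

13.0000 mm


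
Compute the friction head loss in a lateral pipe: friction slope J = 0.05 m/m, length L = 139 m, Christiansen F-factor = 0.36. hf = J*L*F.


hf = J * L * F = 0.05 * 139 * 0.36 = 2.5020 m

2.5020 m


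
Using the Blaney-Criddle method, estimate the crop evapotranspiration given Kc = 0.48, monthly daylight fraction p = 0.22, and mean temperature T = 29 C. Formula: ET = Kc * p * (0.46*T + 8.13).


ET = Kc * p * (0.46*T + 8.13)
ET = 0.48 * 0.22 * (0.46*29 + 8.13)
ET = 0.48 * 0.22 * 21.4700

2.2672 mm/day


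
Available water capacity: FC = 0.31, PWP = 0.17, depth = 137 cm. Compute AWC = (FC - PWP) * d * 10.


AWC = (FC - PWP) * d * 10
AWC = (0.31 - 0.17) * 137 * 10
AWC = 0.1400 * 137 * 10

191.8000 mm


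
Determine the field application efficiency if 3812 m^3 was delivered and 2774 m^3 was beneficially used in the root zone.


Ea = V_root / V_field * 100 = 2774 / 3812 * 100 = 72.7702%

72.7702 %


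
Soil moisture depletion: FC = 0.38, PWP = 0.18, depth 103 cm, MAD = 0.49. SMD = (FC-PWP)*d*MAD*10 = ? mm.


SMD = (FC - PWP) * d * MAD * 10
SMD = (0.38 - 0.18) * 103 * 0.49 * 10
SMD = 0.2000 * 103 * 0.49 * 10

100.9400 mm


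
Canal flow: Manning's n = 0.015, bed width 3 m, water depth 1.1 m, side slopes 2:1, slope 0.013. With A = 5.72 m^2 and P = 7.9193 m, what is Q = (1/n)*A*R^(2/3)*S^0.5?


R = A/P = 5.72/7.9193 = 0.722286
Q = (1/0.015) * 5.72 * 0.722286^(2/3) * 0.013^0.5

35.0012 m^3/s


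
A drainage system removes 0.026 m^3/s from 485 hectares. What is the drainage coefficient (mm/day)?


DC = Q * 86400 / (A * 10000) * 1000
DC = 0.026 * 86400 / (485 * 10000) * 1000
DC = 2246400.0000 / 4850000

0.4632 mm/day


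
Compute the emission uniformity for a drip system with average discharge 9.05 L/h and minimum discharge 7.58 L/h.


EU = (q_min/q_avg)*100 = (7.58/9.05)*100 = 83.7569%

83.7569 %


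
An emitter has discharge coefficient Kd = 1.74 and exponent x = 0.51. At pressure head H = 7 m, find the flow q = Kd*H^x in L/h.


q = Kd * H^x = 1.74 * 7^0.51 = 1.74 * 2.697739

4.6941 L/h


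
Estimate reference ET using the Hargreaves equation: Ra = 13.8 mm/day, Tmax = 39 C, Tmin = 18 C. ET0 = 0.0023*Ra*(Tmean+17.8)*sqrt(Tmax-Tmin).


Tmean = (Tmax + Tmin)/2 = (39 + 18)/2 = 28.5
ET0 = 0.0023 * 13.8 * (28.5 + 17.8) * sqrt(39 - 18)
ET0 = 0.0023 * 13.8 * 46.3 * 4.582576

6.7344 mm/day


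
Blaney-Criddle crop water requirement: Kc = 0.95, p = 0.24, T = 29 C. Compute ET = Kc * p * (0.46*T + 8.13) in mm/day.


ET = Kc * p * (0.46*T + 8.13)
ET = 0.95 * 0.24 * (0.46*29 + 8.13)
ET = 0.95 * 0.24 * 21.4700

4.8952 mm/day


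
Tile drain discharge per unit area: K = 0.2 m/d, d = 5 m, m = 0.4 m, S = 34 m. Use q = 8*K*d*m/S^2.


q = 8*K*d*m/S^2
q = 8*0.2*5*0.4/34^2
q = 3.2000 / 1156

0.0028 m/d


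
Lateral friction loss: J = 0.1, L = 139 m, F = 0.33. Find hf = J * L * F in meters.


hf = J * L * F = 0.1 * 139 * 0.33 = 4.5870 m

4.5870 m


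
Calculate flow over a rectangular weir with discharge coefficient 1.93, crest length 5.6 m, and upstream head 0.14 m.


Q = C * L * H^(3/2) = 1.93 * 5.6 * 0.14^1.5 = 1.93 * 5.6 * 0.052383

0.5662 m^3/s


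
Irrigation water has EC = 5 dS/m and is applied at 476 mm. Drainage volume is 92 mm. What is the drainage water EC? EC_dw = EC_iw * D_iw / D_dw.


EC_dw = EC_iw * D_iw / D_dw
EC_dw = 5 * 476 / 92
EC_dw = 2380 / 92

25.8696 dS/m


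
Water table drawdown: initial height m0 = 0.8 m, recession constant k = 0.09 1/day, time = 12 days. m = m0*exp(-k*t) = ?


m = m0 * exp(-k*t)
m = 0.8 * exp(-0.09 * 12)
m = 0.8 * exp(-1.0800)

0.2717 m


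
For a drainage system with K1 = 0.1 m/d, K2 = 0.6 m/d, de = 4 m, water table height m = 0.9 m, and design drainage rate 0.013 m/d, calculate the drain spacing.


S^2 = 8*K2*de*m/q + 4*K1*m^2/q
S^2 = 8*0.6*4*0.9/0.013 + 4*0.1*0.9^2/0.013
S = sqrt(1354.1538)

36.7988 m


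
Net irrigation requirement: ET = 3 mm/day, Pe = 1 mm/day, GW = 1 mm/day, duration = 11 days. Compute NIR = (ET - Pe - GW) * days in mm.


Daily deficit = ET - Pe - GW = 3 - 1 - 1 = 1 mm/day
NIR = 1 * 11 = 11 mm

11.0000 mm


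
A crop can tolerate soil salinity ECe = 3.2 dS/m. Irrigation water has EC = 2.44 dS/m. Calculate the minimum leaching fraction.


LR = ECiw / (5*ECe - ECiw)
LR = 2.44 / (5*3.2 - 2.44)
LR = 2.44 / 13.5600

0.1799


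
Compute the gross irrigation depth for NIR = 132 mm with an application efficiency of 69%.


Ea = 69% = 0.69
GID = NIR / Ea = 132 / 0.69 = 191.3043 mm

191.3043 mm


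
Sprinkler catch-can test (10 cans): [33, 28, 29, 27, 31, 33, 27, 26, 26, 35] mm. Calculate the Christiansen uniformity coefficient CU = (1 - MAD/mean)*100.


mean = 29.500000 mm
MAD = 2.800000 mm
CU = (1 - 2.800000/29.500000)*100

90.5085 %


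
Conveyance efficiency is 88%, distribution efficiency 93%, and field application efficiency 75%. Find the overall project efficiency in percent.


Ec = 0.88, Eb = 0.93, Ea = 0.75
E = 0.88 * 0.93 * 0.75 * 100 = 61.3800%

61.3800 %


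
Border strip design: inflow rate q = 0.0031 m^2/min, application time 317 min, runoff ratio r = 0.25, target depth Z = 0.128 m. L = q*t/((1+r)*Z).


L = q*t/((1+r)*Z)
L = 0.0031*317/((1+0.25)*0.128)
L = 0.9827/0.16

6.1419 m


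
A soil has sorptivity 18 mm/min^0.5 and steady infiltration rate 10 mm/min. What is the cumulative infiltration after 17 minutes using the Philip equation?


F = S*sqrt(t) + A*t
F = 18*sqrt(17) + 10*17
F = 18*4.123106 + 170

244.2159 mm


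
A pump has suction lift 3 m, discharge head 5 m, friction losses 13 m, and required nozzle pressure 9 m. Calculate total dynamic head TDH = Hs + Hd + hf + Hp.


TDH = Hs + Hd + hf + Hp = 3 + 5 + 13 + 9 = 30

30 m


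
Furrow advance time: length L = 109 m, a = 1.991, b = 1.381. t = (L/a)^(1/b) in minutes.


t = (L/a)^(1/b)
t = (109/1.991)^(1/1.381)
t = 54.746359^(1/1.381)

18.1454 min


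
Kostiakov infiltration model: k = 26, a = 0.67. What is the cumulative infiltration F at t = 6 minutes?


F = k * t^a = 26 * 6^0.67
F = 26 * 3.321707

86.3644 mm


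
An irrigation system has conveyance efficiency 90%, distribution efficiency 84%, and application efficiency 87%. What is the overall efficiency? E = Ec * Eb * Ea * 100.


Ec = 0.9, Eb = 0.84, Ea = 0.87
E = 0.9 * 0.84 * 0.87 * 100 = 65.7720%

65.7720 %


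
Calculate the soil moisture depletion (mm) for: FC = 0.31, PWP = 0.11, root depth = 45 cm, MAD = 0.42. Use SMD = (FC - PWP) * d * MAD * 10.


SMD = (FC - PWP) * d * MAD * 10
SMD = (0.31 - 0.11) * 45 * 0.42 * 10
SMD = 0.2000 * 45 * 0.42 * 10

37.8000 mm


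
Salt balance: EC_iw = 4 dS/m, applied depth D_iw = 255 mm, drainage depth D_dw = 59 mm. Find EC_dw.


EC_dw = EC_iw * D_iw / D_dw
EC_dw = 4 * 255 / 59
EC_dw = 1020 / 59

17.2881 dS/m


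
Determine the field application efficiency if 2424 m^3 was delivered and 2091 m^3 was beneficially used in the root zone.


Ea = V_root / V_field * 100 = 2091 / 2424 * 100 = 86.2624%

86.2624 %


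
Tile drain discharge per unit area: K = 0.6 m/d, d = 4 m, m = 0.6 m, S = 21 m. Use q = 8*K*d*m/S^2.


q = 8*K*d*m/S^2
q = 8*0.6*4*0.6/21^2
q = 11.5200 / 441

0.0261 m/d


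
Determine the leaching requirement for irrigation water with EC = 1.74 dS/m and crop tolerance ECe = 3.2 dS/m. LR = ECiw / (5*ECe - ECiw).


LR = ECiw / (5*ECe - ECiw)
LR = 1.74 / (5*3.2 - 1.74)
LR = 1.74 / 14.2600

0.1220


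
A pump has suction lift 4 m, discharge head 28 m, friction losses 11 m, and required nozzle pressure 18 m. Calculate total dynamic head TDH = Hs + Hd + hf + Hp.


TDH = Hs + Hd + hf + Hp = 4 + 28 + 11 + 18 = 61

61 m


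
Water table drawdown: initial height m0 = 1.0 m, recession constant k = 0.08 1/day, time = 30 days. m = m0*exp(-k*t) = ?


m = m0 * exp(-k*t)
m = 1.0 * exp(-0.08 * 30)
m = 1.0 * exp(-2.4000)

0.0907 m
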